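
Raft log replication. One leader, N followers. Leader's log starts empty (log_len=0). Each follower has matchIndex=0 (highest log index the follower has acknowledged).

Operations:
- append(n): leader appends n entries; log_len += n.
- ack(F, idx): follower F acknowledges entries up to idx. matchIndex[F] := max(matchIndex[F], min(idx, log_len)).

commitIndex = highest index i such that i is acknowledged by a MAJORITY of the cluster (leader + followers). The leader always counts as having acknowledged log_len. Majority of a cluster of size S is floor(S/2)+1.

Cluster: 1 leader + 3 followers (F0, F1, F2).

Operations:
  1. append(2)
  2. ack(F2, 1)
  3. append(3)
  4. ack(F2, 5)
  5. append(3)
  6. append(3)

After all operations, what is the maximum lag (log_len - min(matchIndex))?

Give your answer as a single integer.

Op 1: append 2 -> log_len=2
Op 2: F2 acks idx 1 -> match: F0=0 F1=0 F2=1; commitIndex=0
Op 3: append 3 -> log_len=5
Op 4: F2 acks idx 5 -> match: F0=0 F1=0 F2=5; commitIndex=0
Op 5: append 3 -> log_len=8
Op 6: append 3 -> log_len=11

Answer: 11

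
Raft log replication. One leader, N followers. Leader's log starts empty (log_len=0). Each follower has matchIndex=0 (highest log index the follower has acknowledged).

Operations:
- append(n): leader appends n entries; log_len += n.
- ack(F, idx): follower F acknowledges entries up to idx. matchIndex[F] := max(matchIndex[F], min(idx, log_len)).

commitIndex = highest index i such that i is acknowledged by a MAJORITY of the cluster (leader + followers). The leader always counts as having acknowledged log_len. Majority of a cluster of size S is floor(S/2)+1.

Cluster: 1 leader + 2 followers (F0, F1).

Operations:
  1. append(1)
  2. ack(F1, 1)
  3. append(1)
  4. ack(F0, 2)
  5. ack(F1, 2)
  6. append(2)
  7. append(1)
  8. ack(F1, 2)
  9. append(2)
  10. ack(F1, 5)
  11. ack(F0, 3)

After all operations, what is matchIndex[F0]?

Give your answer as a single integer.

Op 1: append 1 -> log_len=1
Op 2: F1 acks idx 1 -> match: F0=0 F1=1; commitIndex=1
Op 3: append 1 -> log_len=2
Op 4: F0 acks idx 2 -> match: F0=2 F1=1; commitIndex=2
Op 5: F1 acks idx 2 -> match: F0=2 F1=2; commitIndex=2
Op 6: append 2 -> log_len=4
Op 7: append 1 -> log_len=5
Op 8: F1 acks idx 2 -> match: F0=2 F1=2; commitIndex=2
Op 9: append 2 -> log_len=7
Op 10: F1 acks idx 5 -> match: F0=2 F1=5; commitIndex=5
Op 11: F0 acks idx 3 -> match: F0=3 F1=5; commitIndex=5

Answer: 3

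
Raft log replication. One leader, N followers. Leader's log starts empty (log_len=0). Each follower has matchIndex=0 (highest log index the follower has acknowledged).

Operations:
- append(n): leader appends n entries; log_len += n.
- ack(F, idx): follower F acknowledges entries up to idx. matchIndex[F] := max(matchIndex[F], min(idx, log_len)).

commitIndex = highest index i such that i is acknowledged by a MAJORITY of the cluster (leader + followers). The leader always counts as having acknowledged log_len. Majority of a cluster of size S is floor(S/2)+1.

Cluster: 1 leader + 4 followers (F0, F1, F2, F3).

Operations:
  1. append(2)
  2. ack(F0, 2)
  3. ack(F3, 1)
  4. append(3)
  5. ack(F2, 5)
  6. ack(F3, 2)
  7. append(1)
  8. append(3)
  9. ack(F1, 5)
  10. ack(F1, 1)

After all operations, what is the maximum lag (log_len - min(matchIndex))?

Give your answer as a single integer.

Answer: 7

Derivation:
Op 1: append 2 -> log_len=2
Op 2: F0 acks idx 2 -> match: F0=2 F1=0 F2=0 F3=0; commitIndex=0
Op 3: F3 acks idx 1 -> match: F0=2 F1=0 F2=0 F3=1; commitIndex=1
Op 4: append 3 -> log_len=5
Op 5: F2 acks idx 5 -> match: F0=2 F1=0 F2=5 F3=1; commitIndex=2
Op 6: F3 acks idx 2 -> match: F0=2 F1=0 F2=5 F3=2; commitIndex=2
Op 7: append 1 -> log_len=6
Op 8: append 3 -> log_len=9
Op 9: F1 acks idx 5 -> match: F0=2 F1=5 F2=5 F3=2; commitIndex=5
Op 10: F1 acks idx 1 -> match: F0=2 F1=5 F2=5 F3=2; commitIndex=5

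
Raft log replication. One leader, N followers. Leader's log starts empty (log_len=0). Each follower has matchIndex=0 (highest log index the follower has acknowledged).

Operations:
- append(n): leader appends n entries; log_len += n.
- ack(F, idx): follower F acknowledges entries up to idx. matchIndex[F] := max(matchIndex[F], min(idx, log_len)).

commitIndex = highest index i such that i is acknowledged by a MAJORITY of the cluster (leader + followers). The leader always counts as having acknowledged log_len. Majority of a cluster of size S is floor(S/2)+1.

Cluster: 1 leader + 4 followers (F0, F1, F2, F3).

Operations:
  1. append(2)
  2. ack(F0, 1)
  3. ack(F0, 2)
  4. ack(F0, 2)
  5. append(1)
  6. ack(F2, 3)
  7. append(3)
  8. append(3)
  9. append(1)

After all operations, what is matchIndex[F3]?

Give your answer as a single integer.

Op 1: append 2 -> log_len=2
Op 2: F0 acks idx 1 -> match: F0=1 F1=0 F2=0 F3=0; commitIndex=0
Op 3: F0 acks idx 2 -> match: F0=2 F1=0 F2=0 F3=0; commitIndex=0
Op 4: F0 acks idx 2 -> match: F0=2 F1=0 F2=0 F3=0; commitIndex=0
Op 5: append 1 -> log_len=3
Op 6: F2 acks idx 3 -> match: F0=2 F1=0 F2=3 F3=0; commitIndex=2
Op 7: append 3 -> log_len=6
Op 8: append 3 -> log_len=9
Op 9: append 1 -> log_len=10

Answer: 0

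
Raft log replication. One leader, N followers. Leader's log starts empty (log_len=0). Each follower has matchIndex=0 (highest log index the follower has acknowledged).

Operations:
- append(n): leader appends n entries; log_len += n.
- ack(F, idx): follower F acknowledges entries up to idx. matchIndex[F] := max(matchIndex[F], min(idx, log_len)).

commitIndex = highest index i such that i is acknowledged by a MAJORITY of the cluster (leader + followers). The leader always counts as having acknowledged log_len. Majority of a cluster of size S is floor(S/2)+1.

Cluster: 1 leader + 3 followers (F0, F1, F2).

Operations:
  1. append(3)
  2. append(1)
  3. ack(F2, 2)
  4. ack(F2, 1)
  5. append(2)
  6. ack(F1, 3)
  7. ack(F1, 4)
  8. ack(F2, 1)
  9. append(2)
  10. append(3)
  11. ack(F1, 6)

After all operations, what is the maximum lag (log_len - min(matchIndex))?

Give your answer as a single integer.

Answer: 11

Derivation:
Op 1: append 3 -> log_len=3
Op 2: append 1 -> log_len=4
Op 3: F2 acks idx 2 -> match: F0=0 F1=0 F2=2; commitIndex=0
Op 4: F2 acks idx 1 -> match: F0=0 F1=0 F2=2; commitIndex=0
Op 5: append 2 -> log_len=6
Op 6: F1 acks idx 3 -> match: F0=0 F1=3 F2=2; commitIndex=2
Op 7: F1 acks idx 4 -> match: F0=0 F1=4 F2=2; commitIndex=2
Op 8: F2 acks idx 1 -> match: F0=0 F1=4 F2=2; commitIndex=2
Op 9: append 2 -> log_len=8
Op 10: append 3 -> log_len=11
Op 11: F1 acks idx 6 -> match: F0=0 F1=6 F2=2; commitIndex=2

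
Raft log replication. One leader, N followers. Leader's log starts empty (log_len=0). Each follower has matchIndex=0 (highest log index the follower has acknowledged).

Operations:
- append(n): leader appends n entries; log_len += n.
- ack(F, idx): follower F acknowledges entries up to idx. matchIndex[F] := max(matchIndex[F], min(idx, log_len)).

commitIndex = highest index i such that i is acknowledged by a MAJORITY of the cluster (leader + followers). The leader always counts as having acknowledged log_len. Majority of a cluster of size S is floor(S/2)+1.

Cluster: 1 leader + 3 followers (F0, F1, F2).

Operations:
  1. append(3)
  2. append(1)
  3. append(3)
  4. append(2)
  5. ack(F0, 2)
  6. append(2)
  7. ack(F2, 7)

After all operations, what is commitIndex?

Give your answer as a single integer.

Op 1: append 3 -> log_len=3
Op 2: append 1 -> log_len=4
Op 3: append 3 -> log_len=7
Op 4: append 2 -> log_len=9
Op 5: F0 acks idx 2 -> match: F0=2 F1=0 F2=0; commitIndex=0
Op 6: append 2 -> log_len=11
Op 7: F2 acks idx 7 -> match: F0=2 F1=0 F2=7; commitIndex=2

Answer: 2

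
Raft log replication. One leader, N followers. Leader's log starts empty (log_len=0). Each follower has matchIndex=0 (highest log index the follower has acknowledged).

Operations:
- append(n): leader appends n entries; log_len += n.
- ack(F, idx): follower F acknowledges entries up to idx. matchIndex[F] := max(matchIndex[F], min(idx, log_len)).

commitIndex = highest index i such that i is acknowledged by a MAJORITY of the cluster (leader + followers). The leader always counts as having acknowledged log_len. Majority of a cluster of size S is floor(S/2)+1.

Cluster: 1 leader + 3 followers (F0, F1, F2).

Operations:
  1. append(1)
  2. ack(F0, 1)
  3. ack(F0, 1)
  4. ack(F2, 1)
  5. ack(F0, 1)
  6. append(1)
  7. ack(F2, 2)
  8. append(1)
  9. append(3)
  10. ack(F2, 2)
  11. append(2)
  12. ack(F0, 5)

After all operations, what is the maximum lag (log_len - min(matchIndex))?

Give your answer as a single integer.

Answer: 8

Derivation:
Op 1: append 1 -> log_len=1
Op 2: F0 acks idx 1 -> match: F0=1 F1=0 F2=0; commitIndex=0
Op 3: F0 acks idx 1 -> match: F0=1 F1=0 F2=0; commitIndex=0
Op 4: F2 acks idx 1 -> match: F0=1 F1=0 F2=1; commitIndex=1
Op 5: F0 acks idx 1 -> match: F0=1 F1=0 F2=1; commitIndex=1
Op 6: append 1 -> log_len=2
Op 7: F2 acks idx 2 -> match: F0=1 F1=0 F2=2; commitIndex=1
Op 8: append 1 -> log_len=3
Op 9: append 3 -> log_len=6
Op 10: F2 acks idx 2 -> match: F0=1 F1=0 F2=2; commitIndex=1
Op 11: append 2 -> log_len=8
Op 12: F0 acks idx 5 -> match: F0=5 F1=0 F2=2; commitIndex=2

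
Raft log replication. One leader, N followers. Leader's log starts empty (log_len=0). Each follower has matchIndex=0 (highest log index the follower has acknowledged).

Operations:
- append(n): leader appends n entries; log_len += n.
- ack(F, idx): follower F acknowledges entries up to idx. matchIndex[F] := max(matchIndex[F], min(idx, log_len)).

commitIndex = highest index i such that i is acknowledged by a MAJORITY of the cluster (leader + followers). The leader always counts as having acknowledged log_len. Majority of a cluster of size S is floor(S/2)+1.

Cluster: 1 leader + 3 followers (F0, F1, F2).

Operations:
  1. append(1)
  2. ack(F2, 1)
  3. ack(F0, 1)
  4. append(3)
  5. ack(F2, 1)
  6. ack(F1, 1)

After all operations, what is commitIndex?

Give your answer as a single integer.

Answer: 1

Derivation:
Op 1: append 1 -> log_len=1
Op 2: F2 acks idx 1 -> match: F0=0 F1=0 F2=1; commitIndex=0
Op 3: F0 acks idx 1 -> match: F0=1 F1=0 F2=1; commitIndex=1
Op 4: append 3 -> log_len=4
Op 5: F2 acks idx 1 -> match: F0=1 F1=0 F2=1; commitIndex=1
Op 6: F1 acks idx 1 -> match: F0=1 F1=1 F2=1; commitIndex=1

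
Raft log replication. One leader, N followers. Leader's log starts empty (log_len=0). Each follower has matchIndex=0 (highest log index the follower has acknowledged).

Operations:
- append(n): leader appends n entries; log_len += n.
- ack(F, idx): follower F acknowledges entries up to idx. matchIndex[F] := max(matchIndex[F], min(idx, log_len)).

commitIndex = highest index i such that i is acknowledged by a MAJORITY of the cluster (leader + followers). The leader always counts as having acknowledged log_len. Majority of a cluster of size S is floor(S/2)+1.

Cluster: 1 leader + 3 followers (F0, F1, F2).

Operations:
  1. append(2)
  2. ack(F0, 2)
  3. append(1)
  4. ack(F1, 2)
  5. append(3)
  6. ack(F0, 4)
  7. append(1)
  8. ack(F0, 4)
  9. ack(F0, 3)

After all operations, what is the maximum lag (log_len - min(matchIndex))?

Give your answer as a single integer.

Op 1: append 2 -> log_len=2
Op 2: F0 acks idx 2 -> match: F0=2 F1=0 F2=0; commitIndex=0
Op 3: append 1 -> log_len=3
Op 4: F1 acks idx 2 -> match: F0=2 F1=2 F2=0; commitIndex=2
Op 5: append 3 -> log_len=6
Op 6: F0 acks idx 4 -> match: F0=4 F1=2 F2=0; commitIndex=2
Op 7: append 1 -> log_len=7
Op 8: F0 acks idx 4 -> match: F0=4 F1=2 F2=0; commitIndex=2
Op 9: F0 acks idx 3 -> match: F0=4 F1=2 F2=0; commitIndex=2

Answer: 7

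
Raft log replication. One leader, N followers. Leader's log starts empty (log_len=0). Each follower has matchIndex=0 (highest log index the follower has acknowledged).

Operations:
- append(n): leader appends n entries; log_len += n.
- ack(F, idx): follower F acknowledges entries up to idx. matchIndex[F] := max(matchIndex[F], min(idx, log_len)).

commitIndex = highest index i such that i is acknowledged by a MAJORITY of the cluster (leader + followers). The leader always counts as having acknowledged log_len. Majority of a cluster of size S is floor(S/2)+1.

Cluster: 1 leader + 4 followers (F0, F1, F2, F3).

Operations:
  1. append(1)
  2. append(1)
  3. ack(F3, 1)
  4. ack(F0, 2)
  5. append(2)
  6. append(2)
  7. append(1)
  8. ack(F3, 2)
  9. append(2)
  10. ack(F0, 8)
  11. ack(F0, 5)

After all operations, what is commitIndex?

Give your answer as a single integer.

Op 1: append 1 -> log_len=1
Op 2: append 1 -> log_len=2
Op 3: F3 acks idx 1 -> match: F0=0 F1=0 F2=0 F3=1; commitIndex=0
Op 4: F0 acks idx 2 -> match: F0=2 F1=0 F2=0 F3=1; commitIndex=1
Op 5: append 2 -> log_len=4
Op 6: append 2 -> log_len=6
Op 7: append 1 -> log_len=7
Op 8: F3 acks idx 2 -> match: F0=2 F1=0 F2=0 F3=2; commitIndex=2
Op 9: append 2 -> log_len=9
Op 10: F0 acks idx 8 -> match: F0=8 F1=0 F2=0 F3=2; commitIndex=2
Op 11: F0 acks idx 5 -> match: F0=8 F1=0 F2=0 F3=2; commitIndex=2

Answer: 2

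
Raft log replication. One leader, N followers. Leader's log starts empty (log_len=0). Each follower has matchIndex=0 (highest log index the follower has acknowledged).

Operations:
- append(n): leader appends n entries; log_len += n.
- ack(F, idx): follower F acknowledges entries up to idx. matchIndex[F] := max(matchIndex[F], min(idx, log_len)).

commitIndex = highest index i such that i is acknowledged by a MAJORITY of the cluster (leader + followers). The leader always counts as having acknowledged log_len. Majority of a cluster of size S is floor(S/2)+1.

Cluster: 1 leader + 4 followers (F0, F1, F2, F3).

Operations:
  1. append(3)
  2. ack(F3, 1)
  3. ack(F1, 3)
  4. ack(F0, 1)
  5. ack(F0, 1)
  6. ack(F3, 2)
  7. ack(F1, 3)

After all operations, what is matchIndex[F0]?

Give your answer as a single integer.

Answer: 1

Derivation:
Op 1: append 3 -> log_len=3
Op 2: F3 acks idx 1 -> match: F0=0 F1=0 F2=0 F3=1; commitIndex=0
Op 3: F1 acks idx 3 -> match: F0=0 F1=3 F2=0 F3=1; commitIndex=1
Op 4: F0 acks idx 1 -> match: F0=1 F1=3 F2=0 F3=1; commitIndex=1
Op 5: F0 acks idx 1 -> match: F0=1 F1=3 F2=0 F3=1; commitIndex=1
Op 6: F3 acks idx 2 -> match: F0=1 F1=3 F2=0 F3=2; commitIndex=2
Op 7: F1 acks idx 3 -> match: F0=1 F1=3 F2=0 F3=2; commitIndex=2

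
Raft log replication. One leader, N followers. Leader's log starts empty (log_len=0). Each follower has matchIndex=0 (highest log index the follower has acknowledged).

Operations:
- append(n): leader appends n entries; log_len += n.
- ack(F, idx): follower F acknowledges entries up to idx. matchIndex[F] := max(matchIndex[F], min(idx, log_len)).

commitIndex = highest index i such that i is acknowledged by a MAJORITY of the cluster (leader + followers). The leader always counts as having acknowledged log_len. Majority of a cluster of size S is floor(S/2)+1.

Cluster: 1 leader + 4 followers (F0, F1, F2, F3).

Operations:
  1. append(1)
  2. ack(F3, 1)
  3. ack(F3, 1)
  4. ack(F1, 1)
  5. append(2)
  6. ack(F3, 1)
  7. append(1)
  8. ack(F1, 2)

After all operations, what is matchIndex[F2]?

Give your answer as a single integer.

Op 1: append 1 -> log_len=1
Op 2: F3 acks idx 1 -> match: F0=0 F1=0 F2=0 F3=1; commitIndex=0
Op 3: F3 acks idx 1 -> match: F0=0 F1=0 F2=0 F3=1; commitIndex=0
Op 4: F1 acks idx 1 -> match: F0=0 F1=1 F2=0 F3=1; commitIndex=1
Op 5: append 2 -> log_len=3
Op 6: F3 acks idx 1 -> match: F0=0 F1=1 F2=0 F3=1; commitIndex=1
Op 7: append 1 -> log_len=4
Op 8: F1 acks idx 2 -> match: F0=0 F1=2 F2=0 F3=1; commitIndex=1

Answer: 0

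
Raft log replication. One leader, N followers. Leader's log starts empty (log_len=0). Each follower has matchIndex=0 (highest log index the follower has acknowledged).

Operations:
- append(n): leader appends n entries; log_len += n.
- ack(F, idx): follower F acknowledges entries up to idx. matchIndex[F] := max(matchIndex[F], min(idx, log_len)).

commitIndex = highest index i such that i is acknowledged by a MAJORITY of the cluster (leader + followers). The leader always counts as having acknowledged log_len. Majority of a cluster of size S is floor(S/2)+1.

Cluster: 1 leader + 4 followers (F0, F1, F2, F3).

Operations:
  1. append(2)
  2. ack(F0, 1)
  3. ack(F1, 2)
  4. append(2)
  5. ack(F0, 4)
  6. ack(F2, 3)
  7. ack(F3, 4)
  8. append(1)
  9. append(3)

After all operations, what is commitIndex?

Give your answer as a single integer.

Op 1: append 2 -> log_len=2
Op 2: F0 acks idx 1 -> match: F0=1 F1=0 F2=0 F3=0; commitIndex=0
Op 3: F1 acks idx 2 -> match: F0=1 F1=2 F2=0 F3=0; commitIndex=1
Op 4: append 2 -> log_len=4
Op 5: F0 acks idx 4 -> match: F0=4 F1=2 F2=0 F3=0; commitIndex=2
Op 6: F2 acks idx 3 -> match: F0=4 F1=2 F2=3 F3=0; commitIndex=3
Op 7: F3 acks idx 4 -> match: F0=4 F1=2 F2=3 F3=4; commitIndex=4
Op 8: append 1 -> log_len=5
Op 9: append 3 -> log_len=8

Answer: 4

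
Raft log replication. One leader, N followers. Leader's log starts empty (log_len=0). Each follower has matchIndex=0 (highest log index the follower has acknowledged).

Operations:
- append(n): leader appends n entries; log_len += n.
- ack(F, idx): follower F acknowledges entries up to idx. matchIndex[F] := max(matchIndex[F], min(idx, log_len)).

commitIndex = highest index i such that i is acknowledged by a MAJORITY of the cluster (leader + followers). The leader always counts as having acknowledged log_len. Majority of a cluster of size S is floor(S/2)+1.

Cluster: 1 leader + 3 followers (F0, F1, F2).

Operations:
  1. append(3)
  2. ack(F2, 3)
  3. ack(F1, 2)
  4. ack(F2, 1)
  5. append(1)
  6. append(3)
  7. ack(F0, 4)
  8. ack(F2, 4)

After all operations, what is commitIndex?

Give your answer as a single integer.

Answer: 4

Derivation:
Op 1: append 3 -> log_len=3
Op 2: F2 acks idx 3 -> match: F0=0 F1=0 F2=3; commitIndex=0
Op 3: F1 acks idx 2 -> match: F0=0 F1=2 F2=3; commitIndex=2
Op 4: F2 acks idx 1 -> match: F0=0 F1=2 F2=3; commitIndex=2
Op 5: append 1 -> log_len=4
Op 6: append 3 -> log_len=7
Op 7: F0 acks idx 4 -> match: F0=4 F1=2 F2=3; commitIndex=3
Op 8: F2 acks idx 4 -> match: F0=4 F1=2 F2=4; commitIndex=4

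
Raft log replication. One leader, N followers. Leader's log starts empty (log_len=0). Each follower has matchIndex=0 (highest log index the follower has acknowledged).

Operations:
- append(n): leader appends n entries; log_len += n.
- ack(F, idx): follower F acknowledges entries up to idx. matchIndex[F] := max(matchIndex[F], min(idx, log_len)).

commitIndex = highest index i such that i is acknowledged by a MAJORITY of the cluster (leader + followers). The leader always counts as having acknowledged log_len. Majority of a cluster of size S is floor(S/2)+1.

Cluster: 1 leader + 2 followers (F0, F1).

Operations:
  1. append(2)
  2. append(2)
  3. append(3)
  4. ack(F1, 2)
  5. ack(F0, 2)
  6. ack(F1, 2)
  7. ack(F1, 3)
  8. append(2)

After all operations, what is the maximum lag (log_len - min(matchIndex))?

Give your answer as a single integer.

Op 1: append 2 -> log_len=2
Op 2: append 2 -> log_len=4
Op 3: append 3 -> log_len=7
Op 4: F1 acks idx 2 -> match: F0=0 F1=2; commitIndex=2
Op 5: F0 acks idx 2 -> match: F0=2 F1=2; commitIndex=2
Op 6: F1 acks idx 2 -> match: F0=2 F1=2; commitIndex=2
Op 7: F1 acks idx 3 -> match: F0=2 F1=3; commitIndex=3
Op 8: append 2 -> log_len=9

Answer: 7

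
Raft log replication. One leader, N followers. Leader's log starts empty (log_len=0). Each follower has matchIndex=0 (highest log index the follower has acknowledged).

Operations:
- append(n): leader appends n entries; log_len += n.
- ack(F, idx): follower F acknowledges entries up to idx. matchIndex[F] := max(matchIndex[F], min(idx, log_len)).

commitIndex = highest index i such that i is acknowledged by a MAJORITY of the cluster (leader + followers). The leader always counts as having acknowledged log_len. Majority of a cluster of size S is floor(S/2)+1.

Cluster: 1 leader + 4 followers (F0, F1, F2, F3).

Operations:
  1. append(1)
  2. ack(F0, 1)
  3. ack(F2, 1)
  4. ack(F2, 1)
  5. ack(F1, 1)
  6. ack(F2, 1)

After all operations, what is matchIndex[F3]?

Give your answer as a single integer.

Answer: 0

Derivation:
Op 1: append 1 -> log_len=1
Op 2: F0 acks idx 1 -> match: F0=1 F1=0 F2=0 F3=0; commitIndex=0
Op 3: F2 acks idx 1 -> match: F0=1 F1=0 F2=1 F3=0; commitIndex=1
Op 4: F2 acks idx 1 -> match: F0=1 F1=0 F2=1 F3=0; commitIndex=1
Op 5: F1 acks idx 1 -> match: F0=1 F1=1 F2=1 F3=0; commitIndex=1
Op 6: F2 acks idx 1 -> match: F0=1 F1=1 F2=1 F3=0; commitIndex=1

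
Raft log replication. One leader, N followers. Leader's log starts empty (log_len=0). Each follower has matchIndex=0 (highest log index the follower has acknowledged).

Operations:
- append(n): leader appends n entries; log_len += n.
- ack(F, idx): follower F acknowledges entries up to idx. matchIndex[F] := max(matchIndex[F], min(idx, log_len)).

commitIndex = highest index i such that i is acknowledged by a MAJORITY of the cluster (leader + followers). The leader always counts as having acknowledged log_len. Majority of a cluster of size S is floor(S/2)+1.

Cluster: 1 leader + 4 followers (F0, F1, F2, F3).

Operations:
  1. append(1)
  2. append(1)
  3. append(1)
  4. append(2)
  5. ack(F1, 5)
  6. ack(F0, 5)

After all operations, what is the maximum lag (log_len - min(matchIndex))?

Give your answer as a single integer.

Answer: 5

Derivation:
Op 1: append 1 -> log_len=1
Op 2: append 1 -> log_len=2
Op 3: append 1 -> log_len=3
Op 4: append 2 -> log_len=5
Op 5: F1 acks idx 5 -> match: F0=0 F1=5 F2=0 F3=0; commitIndex=0
Op 6: F0 acks idx 5 -> match: F0=5 F1=5 F2=0 F3=0; commitIndex=5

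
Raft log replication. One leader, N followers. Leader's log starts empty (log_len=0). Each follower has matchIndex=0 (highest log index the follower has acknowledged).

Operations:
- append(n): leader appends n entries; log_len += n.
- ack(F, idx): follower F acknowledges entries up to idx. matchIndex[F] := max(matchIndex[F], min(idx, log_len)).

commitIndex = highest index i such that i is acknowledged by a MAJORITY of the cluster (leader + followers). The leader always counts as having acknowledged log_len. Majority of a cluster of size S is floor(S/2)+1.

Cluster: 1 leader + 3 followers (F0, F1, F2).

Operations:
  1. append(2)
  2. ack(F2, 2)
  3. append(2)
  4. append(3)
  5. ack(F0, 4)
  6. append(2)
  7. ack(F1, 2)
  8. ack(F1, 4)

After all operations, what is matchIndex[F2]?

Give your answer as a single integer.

Answer: 2

Derivation:
Op 1: append 2 -> log_len=2
Op 2: F2 acks idx 2 -> match: F0=0 F1=0 F2=2; commitIndex=0
Op 3: append 2 -> log_len=4
Op 4: append 3 -> log_len=7
Op 5: F0 acks idx 4 -> match: F0=4 F1=0 F2=2; commitIndex=2
Op 6: append 2 -> log_len=9
Op 7: F1 acks idx 2 -> match: F0=4 F1=2 F2=2; commitIndex=2
Op 8: F1 acks idx 4 -> match: F0=4 F1=4 F2=2; commitIndex=4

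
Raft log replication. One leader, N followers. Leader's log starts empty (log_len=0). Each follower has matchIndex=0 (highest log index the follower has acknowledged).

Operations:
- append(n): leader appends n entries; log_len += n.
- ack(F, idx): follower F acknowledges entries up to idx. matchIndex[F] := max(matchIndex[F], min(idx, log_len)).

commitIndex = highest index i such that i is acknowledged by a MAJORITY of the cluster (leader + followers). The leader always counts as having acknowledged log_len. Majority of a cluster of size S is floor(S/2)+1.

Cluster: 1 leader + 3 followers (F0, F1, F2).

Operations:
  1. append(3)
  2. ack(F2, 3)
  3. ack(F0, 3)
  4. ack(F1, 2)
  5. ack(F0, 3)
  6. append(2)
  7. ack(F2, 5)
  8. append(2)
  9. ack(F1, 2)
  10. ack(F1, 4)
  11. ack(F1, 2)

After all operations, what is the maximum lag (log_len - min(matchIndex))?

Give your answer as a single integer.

Op 1: append 3 -> log_len=3
Op 2: F2 acks idx 3 -> match: F0=0 F1=0 F2=3; commitIndex=0
Op 3: F0 acks idx 3 -> match: F0=3 F1=0 F2=3; commitIndex=3
Op 4: F1 acks idx 2 -> match: F0=3 F1=2 F2=3; commitIndex=3
Op 5: F0 acks idx 3 -> match: F0=3 F1=2 F2=3; commitIndex=3
Op 6: append 2 -> log_len=5
Op 7: F2 acks idx 5 -> match: F0=3 F1=2 F2=5; commitIndex=3
Op 8: append 2 -> log_len=7
Op 9: F1 acks idx 2 -> match: F0=3 F1=2 F2=5; commitIndex=3
Op 10: F1 acks idx 4 -> match: F0=3 F1=4 F2=5; commitIndex=4
Op 11: F1 acks idx 2 -> match: F0=3 F1=4 F2=5; commitIndex=4

Answer: 4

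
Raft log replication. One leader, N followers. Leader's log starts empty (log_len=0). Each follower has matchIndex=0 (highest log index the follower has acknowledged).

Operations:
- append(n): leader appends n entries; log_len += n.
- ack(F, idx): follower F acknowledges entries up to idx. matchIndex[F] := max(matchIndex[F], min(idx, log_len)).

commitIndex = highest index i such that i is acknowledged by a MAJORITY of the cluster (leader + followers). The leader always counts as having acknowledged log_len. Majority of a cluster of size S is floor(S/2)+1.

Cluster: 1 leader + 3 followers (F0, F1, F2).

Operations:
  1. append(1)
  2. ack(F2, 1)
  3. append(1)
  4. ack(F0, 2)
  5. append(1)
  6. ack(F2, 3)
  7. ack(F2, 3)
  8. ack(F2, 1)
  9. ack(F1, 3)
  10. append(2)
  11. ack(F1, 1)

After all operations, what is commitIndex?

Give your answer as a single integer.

Answer: 3

Derivation:
Op 1: append 1 -> log_len=1
Op 2: F2 acks idx 1 -> match: F0=0 F1=0 F2=1; commitIndex=0
Op 3: append 1 -> log_len=2
Op 4: F0 acks idx 2 -> match: F0=2 F1=0 F2=1; commitIndex=1
Op 5: append 1 -> log_len=3
Op 6: F2 acks idx 3 -> match: F0=2 F1=0 F2=3; commitIndex=2
Op 7: F2 acks idx 3 -> match: F0=2 F1=0 F2=3; commitIndex=2
Op 8: F2 acks idx 1 -> match: F0=2 F1=0 F2=3; commitIndex=2
Op 9: F1 acks idx 3 -> match: F0=2 F1=3 F2=3; commitIndex=3
Op 10: append 2 -> log_len=5
Op 11: F1 acks idx 1 -> match: F0=2 F1=3 F2=3; commitIndex=3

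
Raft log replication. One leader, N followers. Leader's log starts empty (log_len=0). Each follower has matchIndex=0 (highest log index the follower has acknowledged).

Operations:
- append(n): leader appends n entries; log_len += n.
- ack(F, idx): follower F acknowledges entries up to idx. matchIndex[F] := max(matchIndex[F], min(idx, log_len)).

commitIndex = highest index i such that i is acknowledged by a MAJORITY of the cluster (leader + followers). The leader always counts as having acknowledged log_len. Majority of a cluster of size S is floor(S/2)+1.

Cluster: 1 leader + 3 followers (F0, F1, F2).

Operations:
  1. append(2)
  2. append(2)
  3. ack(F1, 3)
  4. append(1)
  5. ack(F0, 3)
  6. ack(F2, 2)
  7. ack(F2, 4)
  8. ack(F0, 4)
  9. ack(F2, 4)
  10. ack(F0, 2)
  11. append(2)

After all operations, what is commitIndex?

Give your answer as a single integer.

Answer: 4

Derivation:
Op 1: append 2 -> log_len=2
Op 2: append 2 -> log_len=4
Op 3: F1 acks idx 3 -> match: F0=0 F1=3 F2=0; commitIndex=0
Op 4: append 1 -> log_len=5
Op 5: F0 acks idx 3 -> match: F0=3 F1=3 F2=0; commitIndex=3
Op 6: F2 acks idx 2 -> match: F0=3 F1=3 F2=2; commitIndex=3
Op 7: F2 acks idx 4 -> match: F0=3 F1=3 F2=4; commitIndex=3
Op 8: F0 acks idx 4 -> match: F0=4 F1=3 F2=4; commitIndex=4
Op 9: F2 acks idx 4 -> match: F0=4 F1=3 F2=4; commitIndex=4
Op 10: F0 acks idx 2 -> match: F0=4 F1=3 F2=4; commitIndex=4
Op 11: append 2 -> log_len=7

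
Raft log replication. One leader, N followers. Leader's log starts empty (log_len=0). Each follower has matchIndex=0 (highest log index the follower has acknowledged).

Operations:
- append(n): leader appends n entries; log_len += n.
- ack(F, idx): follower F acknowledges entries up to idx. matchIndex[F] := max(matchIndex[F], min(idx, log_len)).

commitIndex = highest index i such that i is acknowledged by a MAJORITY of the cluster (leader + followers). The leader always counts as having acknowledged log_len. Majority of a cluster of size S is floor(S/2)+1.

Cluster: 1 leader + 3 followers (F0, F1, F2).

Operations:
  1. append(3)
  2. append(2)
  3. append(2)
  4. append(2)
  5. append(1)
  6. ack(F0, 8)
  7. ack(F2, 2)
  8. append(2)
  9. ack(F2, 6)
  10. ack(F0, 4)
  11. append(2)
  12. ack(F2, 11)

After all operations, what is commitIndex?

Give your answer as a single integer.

Answer: 8

Derivation:
Op 1: append 3 -> log_len=3
Op 2: append 2 -> log_len=5
Op 3: append 2 -> log_len=7
Op 4: append 2 -> log_len=9
Op 5: append 1 -> log_len=10
Op 6: F0 acks idx 8 -> match: F0=8 F1=0 F2=0; commitIndex=0
Op 7: F2 acks idx 2 -> match: F0=8 F1=0 F2=2; commitIndex=2
Op 8: append 2 -> log_len=12
Op 9: F2 acks idx 6 -> match: F0=8 F1=0 F2=6; commitIndex=6
Op 10: F0 acks idx 4 -> match: F0=8 F1=0 F2=6; commitIndex=6
Op 11: append 2 -> log_len=14
Op 12: F2 acks idx 11 -> match: F0=8 F1=0 F2=11; commitIndex=8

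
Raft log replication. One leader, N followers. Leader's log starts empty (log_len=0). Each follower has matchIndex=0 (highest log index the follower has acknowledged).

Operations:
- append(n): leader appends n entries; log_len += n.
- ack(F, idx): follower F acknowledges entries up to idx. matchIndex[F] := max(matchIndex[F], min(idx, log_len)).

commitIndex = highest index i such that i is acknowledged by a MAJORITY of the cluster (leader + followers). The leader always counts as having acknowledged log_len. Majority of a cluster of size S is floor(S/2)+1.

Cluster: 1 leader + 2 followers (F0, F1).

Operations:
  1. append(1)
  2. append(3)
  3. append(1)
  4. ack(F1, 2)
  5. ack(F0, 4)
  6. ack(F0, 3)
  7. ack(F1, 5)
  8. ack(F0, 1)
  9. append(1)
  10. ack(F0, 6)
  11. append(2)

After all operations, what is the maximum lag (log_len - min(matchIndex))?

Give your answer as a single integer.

Answer: 3

Derivation:
Op 1: append 1 -> log_len=1
Op 2: append 3 -> log_len=4
Op 3: append 1 -> log_len=5
Op 4: F1 acks idx 2 -> match: F0=0 F1=2; commitIndex=2
Op 5: F0 acks idx 4 -> match: F0=4 F1=2; commitIndex=4
Op 6: F0 acks idx 3 -> match: F0=4 F1=2; commitIndex=4
Op 7: F1 acks idx 5 -> match: F0=4 F1=5; commitIndex=5
Op 8: F0 acks idx 1 -> match: F0=4 F1=5; commitIndex=5
Op 9: append 1 -> log_len=6
Op 10: F0 acks idx 6 -> match: F0=6 F1=5; commitIndex=6
Op 11: append 2 -> log_len=8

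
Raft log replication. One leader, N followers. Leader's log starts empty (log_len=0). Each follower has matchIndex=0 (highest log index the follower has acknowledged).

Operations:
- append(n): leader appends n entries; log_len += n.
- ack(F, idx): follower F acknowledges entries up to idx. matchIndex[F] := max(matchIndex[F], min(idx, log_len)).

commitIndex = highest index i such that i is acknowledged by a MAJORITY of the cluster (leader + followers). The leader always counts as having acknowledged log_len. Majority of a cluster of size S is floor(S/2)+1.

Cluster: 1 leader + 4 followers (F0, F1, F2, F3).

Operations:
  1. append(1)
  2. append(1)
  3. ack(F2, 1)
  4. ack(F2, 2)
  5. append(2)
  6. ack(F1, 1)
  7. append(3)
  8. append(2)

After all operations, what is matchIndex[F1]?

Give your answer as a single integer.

Answer: 1

Derivation:
Op 1: append 1 -> log_len=1
Op 2: append 1 -> log_len=2
Op 3: F2 acks idx 1 -> match: F0=0 F1=0 F2=1 F3=0; commitIndex=0
Op 4: F2 acks idx 2 -> match: F0=0 F1=0 F2=2 F3=0; commitIndex=0
Op 5: append 2 -> log_len=4
Op 6: F1 acks idx 1 -> match: F0=0 F1=1 F2=2 F3=0; commitIndex=1
Op 7: append 3 -> log_len=7
Op 8: append 2 -> log_len=9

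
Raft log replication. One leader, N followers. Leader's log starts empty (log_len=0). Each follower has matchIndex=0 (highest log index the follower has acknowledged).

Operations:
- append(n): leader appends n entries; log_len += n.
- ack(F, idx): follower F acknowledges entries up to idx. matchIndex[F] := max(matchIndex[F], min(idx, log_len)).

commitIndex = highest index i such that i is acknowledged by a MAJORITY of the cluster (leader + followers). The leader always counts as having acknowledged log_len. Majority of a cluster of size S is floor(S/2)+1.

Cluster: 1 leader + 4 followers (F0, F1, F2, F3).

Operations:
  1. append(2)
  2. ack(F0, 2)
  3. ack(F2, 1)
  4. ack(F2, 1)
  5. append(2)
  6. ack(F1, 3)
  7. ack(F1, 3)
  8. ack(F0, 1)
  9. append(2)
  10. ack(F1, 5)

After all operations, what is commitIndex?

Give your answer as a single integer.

Op 1: append 2 -> log_len=2
Op 2: F0 acks idx 2 -> match: F0=2 F1=0 F2=0 F3=0; commitIndex=0
Op 3: F2 acks idx 1 -> match: F0=2 F1=0 F2=1 F3=0; commitIndex=1
Op 4: F2 acks idx 1 -> match: F0=2 F1=0 F2=1 F3=0; commitIndex=1
Op 5: append 2 -> log_len=4
Op 6: F1 acks idx 3 -> match: F0=2 F1=3 F2=1 F3=0; commitIndex=2
Op 7: F1 acks idx 3 -> match: F0=2 F1=3 F2=1 F3=0; commitIndex=2
Op 8: F0 acks idx 1 -> match: F0=2 F1=3 F2=1 F3=0; commitIndex=2
Op 9: append 2 -> log_len=6
Op 10: F1 acks idx 5 -> match: F0=2 F1=5 F2=1 F3=0; commitIndex=2

Answer: 2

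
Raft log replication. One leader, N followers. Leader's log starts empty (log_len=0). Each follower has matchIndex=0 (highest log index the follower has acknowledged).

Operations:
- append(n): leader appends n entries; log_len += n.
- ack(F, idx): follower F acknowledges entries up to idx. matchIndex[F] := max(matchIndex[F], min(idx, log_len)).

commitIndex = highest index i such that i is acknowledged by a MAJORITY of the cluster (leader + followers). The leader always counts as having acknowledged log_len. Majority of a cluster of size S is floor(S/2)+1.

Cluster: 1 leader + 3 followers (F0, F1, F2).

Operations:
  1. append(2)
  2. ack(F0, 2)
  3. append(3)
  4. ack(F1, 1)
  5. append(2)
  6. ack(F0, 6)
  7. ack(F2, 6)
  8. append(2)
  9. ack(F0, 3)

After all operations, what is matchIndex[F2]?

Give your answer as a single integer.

Op 1: append 2 -> log_len=2
Op 2: F0 acks idx 2 -> match: F0=2 F1=0 F2=0; commitIndex=0
Op 3: append 3 -> log_len=5
Op 4: F1 acks idx 1 -> match: F0=2 F1=1 F2=0; commitIndex=1
Op 5: append 2 -> log_len=7
Op 6: F0 acks idx 6 -> match: F0=6 F1=1 F2=0; commitIndex=1
Op 7: F2 acks idx 6 -> match: F0=6 F1=1 F2=6; commitIndex=6
Op 8: append 2 -> log_len=9
Op 9: F0 acks idx 3 -> match: F0=6 F1=1 F2=6; commitIndex=6

Answer: 6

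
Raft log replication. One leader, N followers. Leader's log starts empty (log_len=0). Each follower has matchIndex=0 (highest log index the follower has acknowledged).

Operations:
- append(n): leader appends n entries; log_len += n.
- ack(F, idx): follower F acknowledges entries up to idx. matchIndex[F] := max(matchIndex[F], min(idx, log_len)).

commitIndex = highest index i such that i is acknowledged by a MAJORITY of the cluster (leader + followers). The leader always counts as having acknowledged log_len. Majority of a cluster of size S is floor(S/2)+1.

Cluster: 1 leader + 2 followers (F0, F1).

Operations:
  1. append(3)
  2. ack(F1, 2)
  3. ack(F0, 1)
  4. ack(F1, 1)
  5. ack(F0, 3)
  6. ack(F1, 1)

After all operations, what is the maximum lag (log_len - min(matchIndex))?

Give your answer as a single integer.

Op 1: append 3 -> log_len=3
Op 2: F1 acks idx 2 -> match: F0=0 F1=2; commitIndex=2
Op 3: F0 acks idx 1 -> match: F0=1 F1=2; commitIndex=2
Op 4: F1 acks idx 1 -> match: F0=1 F1=2; commitIndex=2
Op 5: F0 acks idx 3 -> match: F0=3 F1=2; commitIndex=3
Op 6: F1 acks idx 1 -> match: F0=3 F1=2; commitIndex=3

Answer: 1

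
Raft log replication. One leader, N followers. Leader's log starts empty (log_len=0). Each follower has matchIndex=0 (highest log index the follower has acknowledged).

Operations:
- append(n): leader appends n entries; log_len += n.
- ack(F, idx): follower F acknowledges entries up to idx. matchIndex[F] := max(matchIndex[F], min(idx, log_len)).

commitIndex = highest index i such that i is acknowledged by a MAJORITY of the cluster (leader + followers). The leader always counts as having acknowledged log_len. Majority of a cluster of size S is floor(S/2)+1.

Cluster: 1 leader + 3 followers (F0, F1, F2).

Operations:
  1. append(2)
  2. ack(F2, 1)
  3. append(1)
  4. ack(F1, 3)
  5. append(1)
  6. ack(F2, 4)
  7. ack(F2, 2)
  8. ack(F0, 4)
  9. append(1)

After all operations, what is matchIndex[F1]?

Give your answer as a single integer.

Op 1: append 2 -> log_len=2
Op 2: F2 acks idx 1 -> match: F0=0 F1=0 F2=1; commitIndex=0
Op 3: append 1 -> log_len=3
Op 4: F1 acks idx 3 -> match: F0=0 F1=3 F2=1; commitIndex=1
Op 5: append 1 -> log_len=4
Op 6: F2 acks idx 4 -> match: F0=0 F1=3 F2=4; commitIndex=3
Op 7: F2 acks idx 2 -> match: F0=0 F1=3 F2=4; commitIndex=3
Op 8: F0 acks idx 4 -> match: F0=4 F1=3 F2=4; commitIndex=4
Op 9: append 1 -> log_len=5

Answer: 3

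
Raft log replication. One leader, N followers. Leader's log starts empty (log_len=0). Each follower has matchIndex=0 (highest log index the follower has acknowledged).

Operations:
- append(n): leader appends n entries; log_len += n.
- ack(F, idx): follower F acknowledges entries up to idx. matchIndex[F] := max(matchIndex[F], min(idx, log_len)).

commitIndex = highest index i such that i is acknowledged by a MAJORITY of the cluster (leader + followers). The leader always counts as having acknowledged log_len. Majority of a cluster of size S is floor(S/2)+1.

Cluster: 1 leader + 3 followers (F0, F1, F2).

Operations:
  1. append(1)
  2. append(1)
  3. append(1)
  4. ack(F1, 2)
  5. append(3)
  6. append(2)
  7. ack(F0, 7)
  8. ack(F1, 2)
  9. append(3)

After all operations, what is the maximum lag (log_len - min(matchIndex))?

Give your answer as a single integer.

Op 1: append 1 -> log_len=1
Op 2: append 1 -> log_len=2
Op 3: append 1 -> log_len=3
Op 4: F1 acks idx 2 -> match: F0=0 F1=2 F2=0; commitIndex=0
Op 5: append 3 -> log_len=6
Op 6: append 2 -> log_len=8
Op 7: F0 acks idx 7 -> match: F0=7 F1=2 F2=0; commitIndex=2
Op 8: F1 acks idx 2 -> match: F0=7 F1=2 F2=0; commitIndex=2
Op 9: append 3 -> log_len=11

Answer: 11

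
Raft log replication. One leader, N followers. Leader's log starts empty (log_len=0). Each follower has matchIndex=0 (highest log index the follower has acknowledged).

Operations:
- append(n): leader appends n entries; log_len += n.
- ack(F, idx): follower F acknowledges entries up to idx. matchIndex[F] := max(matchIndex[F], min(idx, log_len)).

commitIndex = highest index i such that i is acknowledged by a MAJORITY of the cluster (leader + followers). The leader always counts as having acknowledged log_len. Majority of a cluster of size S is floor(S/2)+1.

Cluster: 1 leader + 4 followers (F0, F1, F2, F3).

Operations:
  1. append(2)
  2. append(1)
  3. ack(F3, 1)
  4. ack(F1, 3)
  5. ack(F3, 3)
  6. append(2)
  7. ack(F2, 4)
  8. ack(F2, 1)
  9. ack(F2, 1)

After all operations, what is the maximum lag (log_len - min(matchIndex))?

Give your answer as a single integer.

Answer: 5

Derivation:
Op 1: append 2 -> log_len=2
Op 2: append 1 -> log_len=3
Op 3: F3 acks idx 1 -> match: F0=0 F1=0 F2=0 F3=1; commitIndex=0
Op 4: F1 acks idx 3 -> match: F0=0 F1=3 F2=0 F3=1; commitIndex=1
Op 5: F3 acks idx 3 -> match: F0=0 F1=3 F2=0 F3=3; commitIndex=3
Op 6: append 2 -> log_len=5
Op 7: F2 acks idx 4 -> match: F0=0 F1=3 F2=4 F3=3; commitIndex=3
Op 8: F2 acks idx 1 -> match: F0=0 F1=3 F2=4 F3=3; commitIndex=3
Op 9: F2 acks idx 1 -> match: F0=0 F1=3 F2=4 F3=3; commitIndex=3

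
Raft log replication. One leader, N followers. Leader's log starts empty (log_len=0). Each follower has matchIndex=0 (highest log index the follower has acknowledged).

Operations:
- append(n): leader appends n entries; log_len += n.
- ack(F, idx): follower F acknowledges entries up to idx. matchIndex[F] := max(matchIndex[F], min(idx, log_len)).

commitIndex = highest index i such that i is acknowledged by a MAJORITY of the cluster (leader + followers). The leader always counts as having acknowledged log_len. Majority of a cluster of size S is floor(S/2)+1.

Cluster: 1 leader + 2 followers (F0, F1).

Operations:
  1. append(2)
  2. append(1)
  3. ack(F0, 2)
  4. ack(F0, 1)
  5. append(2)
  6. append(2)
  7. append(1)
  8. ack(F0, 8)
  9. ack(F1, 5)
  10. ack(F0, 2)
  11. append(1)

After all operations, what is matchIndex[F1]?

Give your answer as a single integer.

Answer: 5

Derivation:
Op 1: append 2 -> log_len=2
Op 2: append 1 -> log_len=3
Op 3: F0 acks idx 2 -> match: F0=2 F1=0; commitIndex=2
Op 4: F0 acks idx 1 -> match: F0=2 F1=0; commitIndex=2
Op 5: append 2 -> log_len=5
Op 6: append 2 -> log_len=7
Op 7: append 1 -> log_len=8
Op 8: F0 acks idx 8 -> match: F0=8 F1=0; commitIndex=8
Op 9: F1 acks idx 5 -> match: F0=8 F1=5; commitIndex=8
Op 10: F0 acks idx 2 -> match: F0=8 F1=5; commitIndex=8
Op 11: append 1 -> log_len=9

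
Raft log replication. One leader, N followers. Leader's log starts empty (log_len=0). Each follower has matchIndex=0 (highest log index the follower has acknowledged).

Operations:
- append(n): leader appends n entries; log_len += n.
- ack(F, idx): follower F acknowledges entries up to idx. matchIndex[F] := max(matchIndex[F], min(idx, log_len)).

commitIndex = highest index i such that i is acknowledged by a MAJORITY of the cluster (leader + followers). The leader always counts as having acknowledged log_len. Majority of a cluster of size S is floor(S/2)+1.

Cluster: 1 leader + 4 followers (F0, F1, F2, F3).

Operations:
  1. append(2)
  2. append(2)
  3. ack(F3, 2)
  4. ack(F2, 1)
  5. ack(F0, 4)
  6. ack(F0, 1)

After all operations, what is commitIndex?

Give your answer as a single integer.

Op 1: append 2 -> log_len=2
Op 2: append 2 -> log_len=4
Op 3: F3 acks idx 2 -> match: F0=0 F1=0 F2=0 F3=2; commitIndex=0
Op 4: F2 acks idx 1 -> match: F0=0 F1=0 F2=1 F3=2; commitIndex=1
Op 5: F0 acks idx 4 -> match: F0=4 F1=0 F2=1 F3=2; commitIndex=2
Op 6: F0 acks idx 1 -> match: F0=4 F1=0 F2=1 F3=2; commitIndex=2

Answer: 2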